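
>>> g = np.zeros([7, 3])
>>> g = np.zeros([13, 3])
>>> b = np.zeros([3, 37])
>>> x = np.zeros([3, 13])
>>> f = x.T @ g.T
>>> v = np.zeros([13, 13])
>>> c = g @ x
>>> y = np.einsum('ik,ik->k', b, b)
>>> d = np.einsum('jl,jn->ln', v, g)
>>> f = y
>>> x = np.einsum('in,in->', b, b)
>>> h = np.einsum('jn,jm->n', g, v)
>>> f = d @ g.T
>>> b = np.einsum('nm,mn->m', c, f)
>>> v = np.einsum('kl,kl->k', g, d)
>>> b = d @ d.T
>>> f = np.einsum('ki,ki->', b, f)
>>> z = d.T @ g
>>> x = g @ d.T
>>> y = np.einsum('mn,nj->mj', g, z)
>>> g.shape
(13, 3)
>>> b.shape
(13, 13)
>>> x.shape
(13, 13)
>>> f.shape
()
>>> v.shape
(13,)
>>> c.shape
(13, 13)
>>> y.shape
(13, 3)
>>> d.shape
(13, 3)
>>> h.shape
(3,)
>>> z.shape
(3, 3)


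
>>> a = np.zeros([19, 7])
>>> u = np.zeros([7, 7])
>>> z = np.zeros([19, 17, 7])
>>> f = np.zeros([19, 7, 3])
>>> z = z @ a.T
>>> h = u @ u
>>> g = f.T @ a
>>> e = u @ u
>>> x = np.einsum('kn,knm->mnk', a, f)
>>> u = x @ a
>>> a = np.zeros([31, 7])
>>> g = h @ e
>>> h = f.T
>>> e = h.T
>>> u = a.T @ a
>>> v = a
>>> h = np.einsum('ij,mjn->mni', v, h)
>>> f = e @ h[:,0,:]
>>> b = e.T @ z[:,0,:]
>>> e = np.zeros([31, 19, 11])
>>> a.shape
(31, 7)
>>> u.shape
(7, 7)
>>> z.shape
(19, 17, 19)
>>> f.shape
(19, 7, 31)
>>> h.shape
(3, 19, 31)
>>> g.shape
(7, 7)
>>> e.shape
(31, 19, 11)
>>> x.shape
(3, 7, 19)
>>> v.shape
(31, 7)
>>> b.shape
(3, 7, 19)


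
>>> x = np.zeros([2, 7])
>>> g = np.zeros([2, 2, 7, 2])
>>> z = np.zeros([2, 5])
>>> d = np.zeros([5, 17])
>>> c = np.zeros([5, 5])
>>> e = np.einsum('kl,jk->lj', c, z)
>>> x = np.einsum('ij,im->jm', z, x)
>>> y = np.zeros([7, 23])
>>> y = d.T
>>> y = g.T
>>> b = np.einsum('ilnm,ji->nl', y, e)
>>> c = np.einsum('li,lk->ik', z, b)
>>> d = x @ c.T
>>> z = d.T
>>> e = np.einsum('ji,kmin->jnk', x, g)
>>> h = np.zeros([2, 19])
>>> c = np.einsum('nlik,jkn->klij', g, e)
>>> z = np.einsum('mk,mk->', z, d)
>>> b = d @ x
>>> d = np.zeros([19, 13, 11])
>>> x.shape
(5, 7)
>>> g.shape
(2, 2, 7, 2)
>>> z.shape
()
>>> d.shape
(19, 13, 11)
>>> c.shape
(2, 2, 7, 5)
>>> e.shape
(5, 2, 2)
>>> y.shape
(2, 7, 2, 2)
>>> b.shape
(5, 7)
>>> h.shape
(2, 19)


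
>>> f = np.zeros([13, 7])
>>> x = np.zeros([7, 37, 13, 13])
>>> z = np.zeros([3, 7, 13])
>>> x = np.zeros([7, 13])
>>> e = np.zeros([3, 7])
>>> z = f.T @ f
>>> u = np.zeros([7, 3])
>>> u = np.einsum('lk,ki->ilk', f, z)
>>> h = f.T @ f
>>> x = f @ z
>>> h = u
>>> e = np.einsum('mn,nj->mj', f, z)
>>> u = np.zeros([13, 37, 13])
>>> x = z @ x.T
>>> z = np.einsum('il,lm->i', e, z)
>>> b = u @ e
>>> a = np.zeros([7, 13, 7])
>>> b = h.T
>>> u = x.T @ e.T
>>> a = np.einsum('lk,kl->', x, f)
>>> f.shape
(13, 7)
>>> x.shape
(7, 13)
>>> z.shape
(13,)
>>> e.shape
(13, 7)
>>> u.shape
(13, 13)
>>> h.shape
(7, 13, 7)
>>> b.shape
(7, 13, 7)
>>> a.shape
()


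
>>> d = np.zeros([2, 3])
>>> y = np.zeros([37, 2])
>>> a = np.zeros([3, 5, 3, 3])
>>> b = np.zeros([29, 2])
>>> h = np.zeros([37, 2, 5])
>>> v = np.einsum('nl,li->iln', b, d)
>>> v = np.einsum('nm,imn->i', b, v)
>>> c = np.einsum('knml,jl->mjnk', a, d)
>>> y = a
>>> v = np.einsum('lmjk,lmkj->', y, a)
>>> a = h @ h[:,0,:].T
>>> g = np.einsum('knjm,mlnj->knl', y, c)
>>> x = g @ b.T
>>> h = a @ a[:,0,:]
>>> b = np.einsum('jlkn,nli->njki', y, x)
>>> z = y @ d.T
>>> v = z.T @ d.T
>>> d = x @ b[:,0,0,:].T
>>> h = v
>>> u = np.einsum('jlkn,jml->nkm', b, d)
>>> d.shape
(3, 5, 3)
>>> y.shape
(3, 5, 3, 3)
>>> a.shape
(37, 2, 37)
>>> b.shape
(3, 3, 3, 29)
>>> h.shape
(2, 3, 5, 2)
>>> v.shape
(2, 3, 5, 2)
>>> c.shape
(3, 2, 5, 3)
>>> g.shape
(3, 5, 2)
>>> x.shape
(3, 5, 29)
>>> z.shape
(3, 5, 3, 2)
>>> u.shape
(29, 3, 5)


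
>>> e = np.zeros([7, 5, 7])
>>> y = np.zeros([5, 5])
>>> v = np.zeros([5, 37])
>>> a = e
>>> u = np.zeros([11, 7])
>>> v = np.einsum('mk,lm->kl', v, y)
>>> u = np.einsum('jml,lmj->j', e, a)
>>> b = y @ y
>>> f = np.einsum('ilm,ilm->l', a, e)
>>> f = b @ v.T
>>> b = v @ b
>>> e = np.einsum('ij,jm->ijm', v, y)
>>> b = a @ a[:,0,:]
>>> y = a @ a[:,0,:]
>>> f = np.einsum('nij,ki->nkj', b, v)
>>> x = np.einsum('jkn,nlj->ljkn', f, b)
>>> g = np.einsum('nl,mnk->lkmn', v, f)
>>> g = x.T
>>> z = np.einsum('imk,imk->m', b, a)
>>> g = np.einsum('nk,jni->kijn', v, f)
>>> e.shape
(37, 5, 5)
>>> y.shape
(7, 5, 7)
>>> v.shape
(37, 5)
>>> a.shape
(7, 5, 7)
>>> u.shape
(7,)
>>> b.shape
(7, 5, 7)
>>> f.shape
(7, 37, 7)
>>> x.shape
(5, 7, 37, 7)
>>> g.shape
(5, 7, 7, 37)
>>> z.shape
(5,)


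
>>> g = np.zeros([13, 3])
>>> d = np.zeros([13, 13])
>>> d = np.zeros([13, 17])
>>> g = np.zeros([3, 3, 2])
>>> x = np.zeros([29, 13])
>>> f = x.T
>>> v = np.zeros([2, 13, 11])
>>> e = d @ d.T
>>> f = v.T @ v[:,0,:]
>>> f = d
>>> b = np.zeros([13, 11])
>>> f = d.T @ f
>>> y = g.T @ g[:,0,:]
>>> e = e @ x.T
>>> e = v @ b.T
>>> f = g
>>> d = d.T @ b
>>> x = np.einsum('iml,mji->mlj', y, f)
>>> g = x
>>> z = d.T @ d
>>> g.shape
(3, 2, 3)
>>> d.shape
(17, 11)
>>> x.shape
(3, 2, 3)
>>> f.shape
(3, 3, 2)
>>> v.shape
(2, 13, 11)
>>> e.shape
(2, 13, 13)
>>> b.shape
(13, 11)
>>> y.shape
(2, 3, 2)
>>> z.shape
(11, 11)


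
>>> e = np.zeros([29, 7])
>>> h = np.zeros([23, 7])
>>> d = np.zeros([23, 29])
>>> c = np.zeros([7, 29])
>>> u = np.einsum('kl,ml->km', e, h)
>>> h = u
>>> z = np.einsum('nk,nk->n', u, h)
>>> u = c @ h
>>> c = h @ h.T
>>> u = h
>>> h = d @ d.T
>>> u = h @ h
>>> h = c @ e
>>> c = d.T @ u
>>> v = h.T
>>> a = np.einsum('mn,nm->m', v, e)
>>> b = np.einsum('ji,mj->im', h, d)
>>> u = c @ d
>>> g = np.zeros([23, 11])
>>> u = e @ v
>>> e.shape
(29, 7)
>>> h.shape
(29, 7)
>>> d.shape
(23, 29)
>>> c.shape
(29, 23)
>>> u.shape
(29, 29)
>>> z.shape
(29,)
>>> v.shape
(7, 29)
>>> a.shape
(7,)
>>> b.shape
(7, 23)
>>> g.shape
(23, 11)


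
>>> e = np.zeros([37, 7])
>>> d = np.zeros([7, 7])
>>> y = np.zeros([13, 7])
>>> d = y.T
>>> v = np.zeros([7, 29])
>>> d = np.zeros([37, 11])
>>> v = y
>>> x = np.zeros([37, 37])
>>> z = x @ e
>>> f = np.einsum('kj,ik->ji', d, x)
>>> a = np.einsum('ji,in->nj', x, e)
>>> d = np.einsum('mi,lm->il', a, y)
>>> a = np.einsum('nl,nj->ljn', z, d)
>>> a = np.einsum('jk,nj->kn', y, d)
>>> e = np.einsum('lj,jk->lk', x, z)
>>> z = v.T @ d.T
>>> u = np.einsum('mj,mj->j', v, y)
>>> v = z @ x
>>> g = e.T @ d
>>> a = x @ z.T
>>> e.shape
(37, 7)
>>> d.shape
(37, 13)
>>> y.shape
(13, 7)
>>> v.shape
(7, 37)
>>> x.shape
(37, 37)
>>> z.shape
(7, 37)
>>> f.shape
(11, 37)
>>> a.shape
(37, 7)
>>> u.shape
(7,)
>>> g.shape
(7, 13)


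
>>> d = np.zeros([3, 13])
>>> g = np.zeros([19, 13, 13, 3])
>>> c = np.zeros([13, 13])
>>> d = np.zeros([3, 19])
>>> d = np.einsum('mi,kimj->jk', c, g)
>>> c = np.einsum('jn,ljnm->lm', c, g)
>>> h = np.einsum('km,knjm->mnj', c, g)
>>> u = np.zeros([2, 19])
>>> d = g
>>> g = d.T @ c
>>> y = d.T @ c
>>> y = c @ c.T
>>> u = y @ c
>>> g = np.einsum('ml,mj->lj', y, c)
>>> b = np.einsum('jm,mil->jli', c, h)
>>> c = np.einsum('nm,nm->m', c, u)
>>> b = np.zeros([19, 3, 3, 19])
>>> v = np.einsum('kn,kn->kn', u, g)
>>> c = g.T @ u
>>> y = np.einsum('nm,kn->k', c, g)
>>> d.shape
(19, 13, 13, 3)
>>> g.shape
(19, 3)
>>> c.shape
(3, 3)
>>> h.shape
(3, 13, 13)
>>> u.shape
(19, 3)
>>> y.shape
(19,)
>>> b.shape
(19, 3, 3, 19)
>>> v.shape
(19, 3)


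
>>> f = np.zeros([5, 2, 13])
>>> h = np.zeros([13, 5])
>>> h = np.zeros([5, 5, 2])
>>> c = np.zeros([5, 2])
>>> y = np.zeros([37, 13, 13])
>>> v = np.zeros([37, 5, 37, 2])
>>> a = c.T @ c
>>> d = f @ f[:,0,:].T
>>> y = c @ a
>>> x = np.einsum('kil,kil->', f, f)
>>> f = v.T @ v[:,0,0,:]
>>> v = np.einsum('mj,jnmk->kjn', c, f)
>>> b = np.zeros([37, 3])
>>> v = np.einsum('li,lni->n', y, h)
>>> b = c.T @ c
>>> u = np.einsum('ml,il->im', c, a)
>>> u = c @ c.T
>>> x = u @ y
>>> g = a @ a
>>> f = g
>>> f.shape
(2, 2)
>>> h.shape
(5, 5, 2)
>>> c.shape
(5, 2)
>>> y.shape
(5, 2)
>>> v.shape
(5,)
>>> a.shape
(2, 2)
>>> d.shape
(5, 2, 5)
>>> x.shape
(5, 2)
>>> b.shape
(2, 2)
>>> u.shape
(5, 5)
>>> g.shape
(2, 2)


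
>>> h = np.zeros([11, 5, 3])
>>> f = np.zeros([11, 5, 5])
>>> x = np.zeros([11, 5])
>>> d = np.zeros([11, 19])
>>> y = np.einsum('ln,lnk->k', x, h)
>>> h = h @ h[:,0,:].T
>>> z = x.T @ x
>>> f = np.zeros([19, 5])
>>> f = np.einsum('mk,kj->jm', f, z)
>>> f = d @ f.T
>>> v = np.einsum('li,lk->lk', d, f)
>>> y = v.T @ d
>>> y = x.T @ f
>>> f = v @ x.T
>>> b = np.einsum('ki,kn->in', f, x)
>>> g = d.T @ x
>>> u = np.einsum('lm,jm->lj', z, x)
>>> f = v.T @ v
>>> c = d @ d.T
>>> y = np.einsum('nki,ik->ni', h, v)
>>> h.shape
(11, 5, 11)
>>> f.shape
(5, 5)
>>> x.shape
(11, 5)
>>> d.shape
(11, 19)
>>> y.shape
(11, 11)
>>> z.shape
(5, 5)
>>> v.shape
(11, 5)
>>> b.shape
(11, 5)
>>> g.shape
(19, 5)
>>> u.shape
(5, 11)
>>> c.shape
(11, 11)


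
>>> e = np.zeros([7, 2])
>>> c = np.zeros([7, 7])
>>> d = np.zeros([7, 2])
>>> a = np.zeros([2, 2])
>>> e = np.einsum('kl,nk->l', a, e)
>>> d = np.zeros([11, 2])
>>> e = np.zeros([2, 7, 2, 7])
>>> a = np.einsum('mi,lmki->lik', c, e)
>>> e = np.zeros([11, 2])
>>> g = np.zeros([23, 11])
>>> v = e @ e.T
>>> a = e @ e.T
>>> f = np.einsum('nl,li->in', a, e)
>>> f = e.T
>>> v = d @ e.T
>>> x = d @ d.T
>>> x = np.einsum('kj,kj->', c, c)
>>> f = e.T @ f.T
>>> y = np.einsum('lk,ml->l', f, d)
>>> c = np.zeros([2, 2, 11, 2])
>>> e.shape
(11, 2)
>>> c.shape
(2, 2, 11, 2)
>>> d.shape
(11, 2)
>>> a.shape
(11, 11)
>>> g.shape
(23, 11)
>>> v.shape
(11, 11)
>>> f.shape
(2, 2)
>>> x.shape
()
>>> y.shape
(2,)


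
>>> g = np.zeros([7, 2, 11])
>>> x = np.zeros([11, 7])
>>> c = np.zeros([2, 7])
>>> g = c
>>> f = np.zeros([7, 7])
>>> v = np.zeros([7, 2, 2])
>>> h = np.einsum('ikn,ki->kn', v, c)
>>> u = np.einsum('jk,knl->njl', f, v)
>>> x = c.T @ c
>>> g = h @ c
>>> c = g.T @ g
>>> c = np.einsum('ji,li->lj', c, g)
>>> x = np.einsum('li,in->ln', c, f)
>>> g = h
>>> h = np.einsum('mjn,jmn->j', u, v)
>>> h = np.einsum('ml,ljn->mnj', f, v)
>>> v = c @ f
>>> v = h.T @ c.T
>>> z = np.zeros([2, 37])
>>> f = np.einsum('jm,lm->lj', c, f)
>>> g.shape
(2, 2)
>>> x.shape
(2, 7)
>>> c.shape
(2, 7)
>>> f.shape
(7, 2)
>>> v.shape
(2, 2, 2)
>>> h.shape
(7, 2, 2)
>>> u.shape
(2, 7, 2)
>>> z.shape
(2, 37)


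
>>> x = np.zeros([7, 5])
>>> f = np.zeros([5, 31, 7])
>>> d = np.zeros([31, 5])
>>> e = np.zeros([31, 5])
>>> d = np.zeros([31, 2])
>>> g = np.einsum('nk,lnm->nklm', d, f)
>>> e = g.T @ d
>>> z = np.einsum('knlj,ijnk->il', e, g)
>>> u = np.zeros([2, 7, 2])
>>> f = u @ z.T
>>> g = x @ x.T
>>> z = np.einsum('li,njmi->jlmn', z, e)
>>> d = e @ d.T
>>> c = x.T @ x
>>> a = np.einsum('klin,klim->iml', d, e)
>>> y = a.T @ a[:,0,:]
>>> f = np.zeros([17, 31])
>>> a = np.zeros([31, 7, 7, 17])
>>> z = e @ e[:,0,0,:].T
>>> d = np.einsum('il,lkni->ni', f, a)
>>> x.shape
(7, 5)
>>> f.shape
(17, 31)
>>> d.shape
(7, 17)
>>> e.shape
(7, 5, 2, 2)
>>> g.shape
(7, 7)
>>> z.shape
(7, 5, 2, 7)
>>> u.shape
(2, 7, 2)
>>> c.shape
(5, 5)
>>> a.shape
(31, 7, 7, 17)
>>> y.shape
(5, 2, 5)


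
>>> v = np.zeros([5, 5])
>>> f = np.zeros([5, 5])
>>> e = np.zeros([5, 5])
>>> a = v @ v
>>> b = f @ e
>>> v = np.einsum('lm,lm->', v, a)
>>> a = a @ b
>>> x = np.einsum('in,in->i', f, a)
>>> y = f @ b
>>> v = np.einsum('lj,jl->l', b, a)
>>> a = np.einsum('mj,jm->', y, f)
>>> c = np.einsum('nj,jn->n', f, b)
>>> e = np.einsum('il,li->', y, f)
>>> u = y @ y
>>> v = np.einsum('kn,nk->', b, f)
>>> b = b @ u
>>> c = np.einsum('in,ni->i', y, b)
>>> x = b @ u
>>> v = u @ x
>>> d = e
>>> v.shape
(5, 5)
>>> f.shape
(5, 5)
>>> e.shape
()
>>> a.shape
()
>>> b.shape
(5, 5)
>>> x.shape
(5, 5)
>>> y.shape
(5, 5)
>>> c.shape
(5,)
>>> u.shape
(5, 5)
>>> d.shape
()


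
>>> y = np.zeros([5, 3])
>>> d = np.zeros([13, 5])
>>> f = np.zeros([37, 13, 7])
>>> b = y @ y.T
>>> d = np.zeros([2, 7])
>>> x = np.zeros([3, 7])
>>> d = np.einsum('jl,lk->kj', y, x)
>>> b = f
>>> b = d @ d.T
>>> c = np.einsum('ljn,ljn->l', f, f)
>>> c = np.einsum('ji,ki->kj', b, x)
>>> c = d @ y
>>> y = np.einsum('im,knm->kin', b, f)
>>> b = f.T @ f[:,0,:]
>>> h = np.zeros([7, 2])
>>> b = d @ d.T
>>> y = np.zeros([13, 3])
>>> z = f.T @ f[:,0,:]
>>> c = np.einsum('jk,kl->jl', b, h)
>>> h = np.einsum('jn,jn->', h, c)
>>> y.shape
(13, 3)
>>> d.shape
(7, 5)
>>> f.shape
(37, 13, 7)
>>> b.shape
(7, 7)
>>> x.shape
(3, 7)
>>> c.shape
(7, 2)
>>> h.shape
()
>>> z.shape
(7, 13, 7)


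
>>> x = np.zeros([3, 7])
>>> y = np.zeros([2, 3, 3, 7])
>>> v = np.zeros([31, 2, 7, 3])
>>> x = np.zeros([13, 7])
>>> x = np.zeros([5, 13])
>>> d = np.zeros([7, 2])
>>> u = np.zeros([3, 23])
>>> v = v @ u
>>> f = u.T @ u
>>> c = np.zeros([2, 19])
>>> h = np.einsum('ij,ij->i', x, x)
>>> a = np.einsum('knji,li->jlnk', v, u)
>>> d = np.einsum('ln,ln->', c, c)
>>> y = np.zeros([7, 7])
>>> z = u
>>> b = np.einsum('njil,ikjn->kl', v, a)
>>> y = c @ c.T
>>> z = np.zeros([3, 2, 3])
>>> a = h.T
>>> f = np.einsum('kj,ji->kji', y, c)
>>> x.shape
(5, 13)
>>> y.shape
(2, 2)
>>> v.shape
(31, 2, 7, 23)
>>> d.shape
()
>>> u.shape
(3, 23)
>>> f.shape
(2, 2, 19)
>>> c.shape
(2, 19)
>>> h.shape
(5,)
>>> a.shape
(5,)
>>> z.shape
(3, 2, 3)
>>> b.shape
(3, 23)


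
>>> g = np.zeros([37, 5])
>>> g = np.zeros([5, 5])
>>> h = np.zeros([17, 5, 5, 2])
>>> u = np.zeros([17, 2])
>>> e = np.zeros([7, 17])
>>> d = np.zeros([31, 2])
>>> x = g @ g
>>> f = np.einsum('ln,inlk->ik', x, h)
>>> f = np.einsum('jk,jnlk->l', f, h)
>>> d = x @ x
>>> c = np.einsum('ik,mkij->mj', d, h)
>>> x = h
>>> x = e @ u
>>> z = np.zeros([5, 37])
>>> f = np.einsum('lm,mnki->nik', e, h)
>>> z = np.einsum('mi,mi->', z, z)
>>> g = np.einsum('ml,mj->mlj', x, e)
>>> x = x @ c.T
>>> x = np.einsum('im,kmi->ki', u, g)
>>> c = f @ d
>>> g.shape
(7, 2, 17)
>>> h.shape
(17, 5, 5, 2)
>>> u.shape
(17, 2)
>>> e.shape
(7, 17)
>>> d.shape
(5, 5)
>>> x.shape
(7, 17)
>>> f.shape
(5, 2, 5)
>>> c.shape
(5, 2, 5)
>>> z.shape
()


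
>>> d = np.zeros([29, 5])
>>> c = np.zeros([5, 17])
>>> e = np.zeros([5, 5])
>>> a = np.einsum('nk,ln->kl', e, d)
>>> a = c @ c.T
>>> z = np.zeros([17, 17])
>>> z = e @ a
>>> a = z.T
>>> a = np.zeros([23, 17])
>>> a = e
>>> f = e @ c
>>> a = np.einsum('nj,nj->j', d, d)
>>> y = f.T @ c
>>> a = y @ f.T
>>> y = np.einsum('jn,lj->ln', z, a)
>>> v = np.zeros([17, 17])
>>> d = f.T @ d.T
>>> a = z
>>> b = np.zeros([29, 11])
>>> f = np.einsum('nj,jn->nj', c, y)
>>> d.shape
(17, 29)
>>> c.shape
(5, 17)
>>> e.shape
(5, 5)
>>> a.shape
(5, 5)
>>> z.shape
(5, 5)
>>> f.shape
(5, 17)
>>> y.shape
(17, 5)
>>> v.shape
(17, 17)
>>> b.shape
(29, 11)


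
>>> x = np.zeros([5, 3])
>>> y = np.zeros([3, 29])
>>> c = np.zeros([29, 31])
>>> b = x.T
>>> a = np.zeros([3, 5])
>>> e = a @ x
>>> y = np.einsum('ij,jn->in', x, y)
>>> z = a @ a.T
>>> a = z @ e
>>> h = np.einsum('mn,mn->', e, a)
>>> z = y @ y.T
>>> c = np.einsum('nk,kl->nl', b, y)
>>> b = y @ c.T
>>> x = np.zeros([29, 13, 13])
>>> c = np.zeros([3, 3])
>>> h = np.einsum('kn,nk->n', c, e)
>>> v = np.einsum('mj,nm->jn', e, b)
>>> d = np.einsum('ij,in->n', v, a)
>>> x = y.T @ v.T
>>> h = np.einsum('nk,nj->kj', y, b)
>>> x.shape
(29, 3)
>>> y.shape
(5, 29)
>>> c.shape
(3, 3)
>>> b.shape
(5, 3)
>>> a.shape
(3, 3)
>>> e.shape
(3, 3)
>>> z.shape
(5, 5)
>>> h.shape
(29, 3)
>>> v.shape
(3, 5)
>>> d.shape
(3,)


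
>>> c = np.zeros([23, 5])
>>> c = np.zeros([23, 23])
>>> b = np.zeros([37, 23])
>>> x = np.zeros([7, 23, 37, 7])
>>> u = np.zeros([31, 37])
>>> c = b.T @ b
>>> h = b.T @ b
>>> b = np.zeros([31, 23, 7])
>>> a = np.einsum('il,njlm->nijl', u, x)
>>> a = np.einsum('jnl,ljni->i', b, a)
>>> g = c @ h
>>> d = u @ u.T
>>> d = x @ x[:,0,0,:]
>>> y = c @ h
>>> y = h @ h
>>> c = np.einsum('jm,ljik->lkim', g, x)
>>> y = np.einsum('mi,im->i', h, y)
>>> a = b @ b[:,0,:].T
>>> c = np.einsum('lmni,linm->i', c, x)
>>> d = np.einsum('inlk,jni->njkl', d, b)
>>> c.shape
(23,)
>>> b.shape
(31, 23, 7)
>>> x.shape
(7, 23, 37, 7)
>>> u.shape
(31, 37)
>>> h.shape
(23, 23)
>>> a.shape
(31, 23, 31)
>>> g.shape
(23, 23)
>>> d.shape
(23, 31, 7, 37)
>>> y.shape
(23,)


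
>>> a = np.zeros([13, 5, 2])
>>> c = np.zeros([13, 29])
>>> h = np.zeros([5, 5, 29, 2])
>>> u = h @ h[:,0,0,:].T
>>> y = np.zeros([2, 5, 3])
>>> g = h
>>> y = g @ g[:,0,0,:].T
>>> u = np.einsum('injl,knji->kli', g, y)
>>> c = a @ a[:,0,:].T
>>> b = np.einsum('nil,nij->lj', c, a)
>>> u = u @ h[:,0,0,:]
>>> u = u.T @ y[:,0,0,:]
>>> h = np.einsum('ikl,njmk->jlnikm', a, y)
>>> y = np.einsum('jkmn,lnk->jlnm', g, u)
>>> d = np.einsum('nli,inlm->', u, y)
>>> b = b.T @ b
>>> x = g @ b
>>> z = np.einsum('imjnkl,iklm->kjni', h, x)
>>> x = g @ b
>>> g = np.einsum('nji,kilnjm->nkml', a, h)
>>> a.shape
(13, 5, 2)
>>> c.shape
(13, 5, 13)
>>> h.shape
(5, 2, 5, 13, 5, 29)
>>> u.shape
(2, 2, 5)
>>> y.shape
(5, 2, 2, 29)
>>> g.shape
(13, 5, 29, 5)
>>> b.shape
(2, 2)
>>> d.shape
()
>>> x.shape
(5, 5, 29, 2)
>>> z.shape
(5, 5, 13, 5)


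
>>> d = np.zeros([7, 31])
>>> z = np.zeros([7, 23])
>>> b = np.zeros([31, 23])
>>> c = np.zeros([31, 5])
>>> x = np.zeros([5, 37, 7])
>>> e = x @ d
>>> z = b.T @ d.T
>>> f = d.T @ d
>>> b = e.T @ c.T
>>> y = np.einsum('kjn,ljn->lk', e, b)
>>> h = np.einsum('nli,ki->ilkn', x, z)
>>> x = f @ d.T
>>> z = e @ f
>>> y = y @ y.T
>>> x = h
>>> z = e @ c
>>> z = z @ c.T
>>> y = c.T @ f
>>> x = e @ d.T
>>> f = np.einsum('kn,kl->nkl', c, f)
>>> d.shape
(7, 31)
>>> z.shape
(5, 37, 31)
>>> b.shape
(31, 37, 31)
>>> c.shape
(31, 5)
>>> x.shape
(5, 37, 7)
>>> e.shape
(5, 37, 31)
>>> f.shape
(5, 31, 31)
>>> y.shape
(5, 31)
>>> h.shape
(7, 37, 23, 5)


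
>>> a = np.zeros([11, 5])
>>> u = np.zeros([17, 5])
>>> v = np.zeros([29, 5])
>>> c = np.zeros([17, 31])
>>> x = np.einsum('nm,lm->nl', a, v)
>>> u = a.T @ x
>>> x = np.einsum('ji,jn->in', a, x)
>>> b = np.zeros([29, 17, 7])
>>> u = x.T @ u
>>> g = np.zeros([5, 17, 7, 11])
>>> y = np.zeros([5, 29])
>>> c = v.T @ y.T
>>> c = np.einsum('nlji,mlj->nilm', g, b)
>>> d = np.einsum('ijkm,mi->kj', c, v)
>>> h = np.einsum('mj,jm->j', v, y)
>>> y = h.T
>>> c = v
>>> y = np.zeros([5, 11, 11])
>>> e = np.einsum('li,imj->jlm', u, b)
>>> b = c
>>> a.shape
(11, 5)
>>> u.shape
(29, 29)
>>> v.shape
(29, 5)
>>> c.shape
(29, 5)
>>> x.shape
(5, 29)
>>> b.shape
(29, 5)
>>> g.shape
(5, 17, 7, 11)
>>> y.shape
(5, 11, 11)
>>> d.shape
(17, 11)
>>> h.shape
(5,)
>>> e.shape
(7, 29, 17)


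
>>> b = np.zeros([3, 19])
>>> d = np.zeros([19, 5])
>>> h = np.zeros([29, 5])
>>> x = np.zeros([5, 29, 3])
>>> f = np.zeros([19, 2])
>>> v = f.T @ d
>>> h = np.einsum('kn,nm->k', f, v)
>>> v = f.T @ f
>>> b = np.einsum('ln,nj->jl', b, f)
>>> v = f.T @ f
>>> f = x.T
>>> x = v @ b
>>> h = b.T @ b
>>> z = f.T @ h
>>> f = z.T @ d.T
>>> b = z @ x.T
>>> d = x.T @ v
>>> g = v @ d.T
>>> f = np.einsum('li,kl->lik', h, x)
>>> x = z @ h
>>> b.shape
(5, 29, 2)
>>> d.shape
(3, 2)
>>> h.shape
(3, 3)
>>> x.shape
(5, 29, 3)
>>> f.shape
(3, 3, 2)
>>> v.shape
(2, 2)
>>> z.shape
(5, 29, 3)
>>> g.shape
(2, 3)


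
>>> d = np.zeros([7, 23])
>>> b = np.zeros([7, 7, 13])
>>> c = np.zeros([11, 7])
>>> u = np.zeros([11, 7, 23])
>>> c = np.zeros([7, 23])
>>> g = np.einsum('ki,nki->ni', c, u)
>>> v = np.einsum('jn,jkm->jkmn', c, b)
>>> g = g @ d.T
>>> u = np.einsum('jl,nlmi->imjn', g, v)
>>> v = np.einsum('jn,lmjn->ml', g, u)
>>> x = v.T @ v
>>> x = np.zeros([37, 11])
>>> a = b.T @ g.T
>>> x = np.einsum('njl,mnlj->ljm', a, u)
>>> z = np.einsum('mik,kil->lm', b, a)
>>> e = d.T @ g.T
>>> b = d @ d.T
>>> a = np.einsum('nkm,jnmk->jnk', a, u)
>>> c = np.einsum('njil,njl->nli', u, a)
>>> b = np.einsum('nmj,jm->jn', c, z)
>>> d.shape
(7, 23)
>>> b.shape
(11, 23)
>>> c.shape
(23, 7, 11)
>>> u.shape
(23, 13, 11, 7)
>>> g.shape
(11, 7)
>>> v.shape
(13, 23)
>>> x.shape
(11, 7, 23)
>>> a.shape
(23, 13, 7)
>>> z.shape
(11, 7)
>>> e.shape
(23, 11)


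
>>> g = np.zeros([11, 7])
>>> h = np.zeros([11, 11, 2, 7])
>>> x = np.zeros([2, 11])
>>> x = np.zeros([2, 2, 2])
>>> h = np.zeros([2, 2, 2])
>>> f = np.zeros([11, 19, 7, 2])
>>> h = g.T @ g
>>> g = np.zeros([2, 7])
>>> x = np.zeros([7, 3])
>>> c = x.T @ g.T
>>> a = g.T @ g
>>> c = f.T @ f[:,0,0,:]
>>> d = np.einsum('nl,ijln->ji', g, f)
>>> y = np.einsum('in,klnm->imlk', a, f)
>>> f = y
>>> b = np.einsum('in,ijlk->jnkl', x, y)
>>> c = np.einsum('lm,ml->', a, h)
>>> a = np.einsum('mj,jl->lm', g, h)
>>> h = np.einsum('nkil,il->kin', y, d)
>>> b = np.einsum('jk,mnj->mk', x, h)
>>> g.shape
(2, 7)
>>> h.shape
(2, 19, 7)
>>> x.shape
(7, 3)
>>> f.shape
(7, 2, 19, 11)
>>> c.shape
()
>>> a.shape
(7, 2)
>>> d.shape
(19, 11)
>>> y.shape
(7, 2, 19, 11)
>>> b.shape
(2, 3)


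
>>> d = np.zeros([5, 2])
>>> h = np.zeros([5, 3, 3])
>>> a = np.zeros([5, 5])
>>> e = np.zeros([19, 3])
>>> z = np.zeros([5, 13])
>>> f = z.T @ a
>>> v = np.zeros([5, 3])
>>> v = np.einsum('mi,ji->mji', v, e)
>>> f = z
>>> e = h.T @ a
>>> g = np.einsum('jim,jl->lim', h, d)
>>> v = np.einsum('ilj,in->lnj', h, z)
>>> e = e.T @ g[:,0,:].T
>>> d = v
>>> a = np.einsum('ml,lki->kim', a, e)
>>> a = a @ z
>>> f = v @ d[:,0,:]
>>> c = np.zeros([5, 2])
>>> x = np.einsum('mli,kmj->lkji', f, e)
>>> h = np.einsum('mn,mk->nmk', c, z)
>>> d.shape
(3, 13, 3)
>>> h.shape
(2, 5, 13)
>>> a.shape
(3, 2, 13)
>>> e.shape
(5, 3, 2)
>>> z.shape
(5, 13)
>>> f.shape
(3, 13, 3)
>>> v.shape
(3, 13, 3)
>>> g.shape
(2, 3, 3)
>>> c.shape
(5, 2)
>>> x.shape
(13, 5, 2, 3)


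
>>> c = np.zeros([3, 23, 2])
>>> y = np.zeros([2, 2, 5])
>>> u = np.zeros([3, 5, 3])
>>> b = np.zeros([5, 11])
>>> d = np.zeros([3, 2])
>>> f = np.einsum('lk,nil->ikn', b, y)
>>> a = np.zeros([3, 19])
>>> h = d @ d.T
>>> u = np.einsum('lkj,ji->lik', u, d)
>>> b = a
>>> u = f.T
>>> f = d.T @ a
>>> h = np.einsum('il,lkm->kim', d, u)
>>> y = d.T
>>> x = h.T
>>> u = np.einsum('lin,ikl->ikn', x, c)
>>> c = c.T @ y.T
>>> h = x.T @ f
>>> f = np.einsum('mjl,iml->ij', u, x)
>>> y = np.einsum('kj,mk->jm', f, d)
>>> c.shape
(2, 23, 2)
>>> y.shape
(23, 3)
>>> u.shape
(3, 23, 11)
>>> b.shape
(3, 19)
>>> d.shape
(3, 2)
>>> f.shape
(2, 23)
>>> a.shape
(3, 19)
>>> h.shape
(11, 3, 19)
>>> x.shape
(2, 3, 11)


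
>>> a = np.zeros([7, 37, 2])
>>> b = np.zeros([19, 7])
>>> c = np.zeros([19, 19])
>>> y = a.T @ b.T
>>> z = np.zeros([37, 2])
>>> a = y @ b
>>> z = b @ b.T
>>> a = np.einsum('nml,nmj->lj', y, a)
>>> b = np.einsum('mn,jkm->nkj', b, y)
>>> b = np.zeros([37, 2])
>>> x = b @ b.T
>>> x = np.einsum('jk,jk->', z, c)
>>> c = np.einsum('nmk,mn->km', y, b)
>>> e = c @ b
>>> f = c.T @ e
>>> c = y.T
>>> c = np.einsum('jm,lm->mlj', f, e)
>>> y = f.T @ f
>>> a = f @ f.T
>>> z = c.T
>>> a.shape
(37, 37)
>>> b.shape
(37, 2)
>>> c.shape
(2, 19, 37)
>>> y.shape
(2, 2)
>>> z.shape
(37, 19, 2)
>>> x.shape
()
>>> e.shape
(19, 2)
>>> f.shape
(37, 2)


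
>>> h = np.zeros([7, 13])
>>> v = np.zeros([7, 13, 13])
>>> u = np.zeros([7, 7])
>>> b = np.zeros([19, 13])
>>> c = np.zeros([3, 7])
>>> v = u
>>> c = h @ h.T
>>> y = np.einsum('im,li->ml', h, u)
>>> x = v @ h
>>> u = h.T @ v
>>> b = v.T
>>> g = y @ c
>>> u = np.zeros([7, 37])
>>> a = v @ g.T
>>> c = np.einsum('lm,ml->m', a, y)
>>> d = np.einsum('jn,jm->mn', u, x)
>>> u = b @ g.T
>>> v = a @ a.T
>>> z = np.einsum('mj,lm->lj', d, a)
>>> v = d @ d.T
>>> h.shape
(7, 13)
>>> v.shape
(13, 13)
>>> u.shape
(7, 13)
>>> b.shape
(7, 7)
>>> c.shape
(13,)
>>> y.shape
(13, 7)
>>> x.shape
(7, 13)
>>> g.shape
(13, 7)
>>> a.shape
(7, 13)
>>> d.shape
(13, 37)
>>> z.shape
(7, 37)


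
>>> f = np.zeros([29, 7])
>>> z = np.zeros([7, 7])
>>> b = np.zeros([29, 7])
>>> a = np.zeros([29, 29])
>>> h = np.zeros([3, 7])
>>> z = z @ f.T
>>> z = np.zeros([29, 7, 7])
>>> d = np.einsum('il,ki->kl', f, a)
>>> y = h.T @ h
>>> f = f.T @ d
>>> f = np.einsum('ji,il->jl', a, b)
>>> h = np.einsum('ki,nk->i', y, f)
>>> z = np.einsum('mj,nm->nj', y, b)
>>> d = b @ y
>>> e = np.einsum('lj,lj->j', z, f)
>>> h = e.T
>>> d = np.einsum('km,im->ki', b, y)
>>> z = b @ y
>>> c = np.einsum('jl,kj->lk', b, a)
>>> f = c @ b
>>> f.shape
(7, 7)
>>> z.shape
(29, 7)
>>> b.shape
(29, 7)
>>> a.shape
(29, 29)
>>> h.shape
(7,)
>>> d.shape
(29, 7)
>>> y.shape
(7, 7)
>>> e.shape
(7,)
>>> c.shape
(7, 29)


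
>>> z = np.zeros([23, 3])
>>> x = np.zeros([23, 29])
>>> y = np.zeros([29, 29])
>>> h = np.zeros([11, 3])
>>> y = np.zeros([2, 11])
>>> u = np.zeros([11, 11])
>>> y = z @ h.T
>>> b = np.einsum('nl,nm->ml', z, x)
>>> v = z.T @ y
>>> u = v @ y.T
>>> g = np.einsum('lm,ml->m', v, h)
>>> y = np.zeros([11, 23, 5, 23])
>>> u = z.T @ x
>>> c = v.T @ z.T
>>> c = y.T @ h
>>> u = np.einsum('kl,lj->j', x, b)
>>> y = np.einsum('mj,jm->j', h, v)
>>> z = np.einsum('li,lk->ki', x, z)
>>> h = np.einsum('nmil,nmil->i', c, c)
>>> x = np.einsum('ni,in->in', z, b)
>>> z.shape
(3, 29)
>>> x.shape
(29, 3)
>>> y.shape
(3,)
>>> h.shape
(23,)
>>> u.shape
(3,)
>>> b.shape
(29, 3)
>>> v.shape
(3, 11)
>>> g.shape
(11,)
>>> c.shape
(23, 5, 23, 3)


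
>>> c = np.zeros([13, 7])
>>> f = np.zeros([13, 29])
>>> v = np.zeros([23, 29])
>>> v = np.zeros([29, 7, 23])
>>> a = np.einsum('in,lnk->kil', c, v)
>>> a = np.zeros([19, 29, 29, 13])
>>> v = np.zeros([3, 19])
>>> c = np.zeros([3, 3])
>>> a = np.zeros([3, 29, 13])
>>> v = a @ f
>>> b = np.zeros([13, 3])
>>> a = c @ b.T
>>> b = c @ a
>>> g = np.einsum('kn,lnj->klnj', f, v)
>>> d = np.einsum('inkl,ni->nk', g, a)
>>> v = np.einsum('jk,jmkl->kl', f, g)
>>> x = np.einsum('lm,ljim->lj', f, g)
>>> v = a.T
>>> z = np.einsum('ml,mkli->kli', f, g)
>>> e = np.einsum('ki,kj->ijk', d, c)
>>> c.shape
(3, 3)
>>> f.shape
(13, 29)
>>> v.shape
(13, 3)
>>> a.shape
(3, 13)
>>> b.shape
(3, 13)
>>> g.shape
(13, 3, 29, 29)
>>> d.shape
(3, 29)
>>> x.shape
(13, 3)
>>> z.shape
(3, 29, 29)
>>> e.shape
(29, 3, 3)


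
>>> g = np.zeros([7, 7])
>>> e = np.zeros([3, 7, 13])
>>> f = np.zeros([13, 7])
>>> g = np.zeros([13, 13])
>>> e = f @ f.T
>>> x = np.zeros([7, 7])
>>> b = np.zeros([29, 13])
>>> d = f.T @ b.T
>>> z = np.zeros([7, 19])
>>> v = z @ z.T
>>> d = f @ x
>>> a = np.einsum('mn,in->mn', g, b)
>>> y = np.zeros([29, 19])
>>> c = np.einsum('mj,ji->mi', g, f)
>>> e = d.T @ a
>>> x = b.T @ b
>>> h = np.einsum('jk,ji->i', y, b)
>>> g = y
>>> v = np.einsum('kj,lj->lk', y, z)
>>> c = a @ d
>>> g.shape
(29, 19)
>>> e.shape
(7, 13)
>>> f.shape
(13, 7)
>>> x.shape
(13, 13)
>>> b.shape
(29, 13)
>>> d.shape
(13, 7)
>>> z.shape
(7, 19)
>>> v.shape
(7, 29)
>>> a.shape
(13, 13)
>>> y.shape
(29, 19)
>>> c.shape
(13, 7)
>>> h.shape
(13,)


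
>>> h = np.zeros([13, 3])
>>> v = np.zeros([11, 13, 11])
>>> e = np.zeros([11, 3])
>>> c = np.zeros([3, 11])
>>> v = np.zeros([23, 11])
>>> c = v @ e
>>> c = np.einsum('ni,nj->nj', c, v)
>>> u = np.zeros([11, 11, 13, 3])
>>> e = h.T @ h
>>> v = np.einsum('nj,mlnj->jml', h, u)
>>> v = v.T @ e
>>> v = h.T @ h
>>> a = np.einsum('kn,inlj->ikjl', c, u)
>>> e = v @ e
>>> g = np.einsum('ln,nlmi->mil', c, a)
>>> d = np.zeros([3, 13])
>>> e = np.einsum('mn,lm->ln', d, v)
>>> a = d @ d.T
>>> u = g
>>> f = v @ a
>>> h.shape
(13, 3)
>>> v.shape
(3, 3)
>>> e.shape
(3, 13)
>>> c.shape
(23, 11)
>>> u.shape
(3, 13, 23)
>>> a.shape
(3, 3)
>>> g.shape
(3, 13, 23)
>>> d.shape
(3, 13)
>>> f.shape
(3, 3)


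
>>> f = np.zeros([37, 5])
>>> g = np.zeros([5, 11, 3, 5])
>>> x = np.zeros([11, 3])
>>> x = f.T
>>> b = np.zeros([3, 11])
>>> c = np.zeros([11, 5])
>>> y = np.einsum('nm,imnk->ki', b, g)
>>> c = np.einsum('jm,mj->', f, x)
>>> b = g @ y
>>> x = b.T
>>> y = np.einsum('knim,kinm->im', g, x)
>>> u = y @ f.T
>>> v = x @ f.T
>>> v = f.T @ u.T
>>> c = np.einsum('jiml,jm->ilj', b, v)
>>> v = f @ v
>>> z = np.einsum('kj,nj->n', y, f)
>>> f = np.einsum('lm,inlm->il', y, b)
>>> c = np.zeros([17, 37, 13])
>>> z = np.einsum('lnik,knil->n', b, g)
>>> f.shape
(5, 3)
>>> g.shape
(5, 11, 3, 5)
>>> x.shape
(5, 3, 11, 5)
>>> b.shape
(5, 11, 3, 5)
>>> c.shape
(17, 37, 13)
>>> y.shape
(3, 5)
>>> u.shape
(3, 37)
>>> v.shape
(37, 3)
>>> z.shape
(11,)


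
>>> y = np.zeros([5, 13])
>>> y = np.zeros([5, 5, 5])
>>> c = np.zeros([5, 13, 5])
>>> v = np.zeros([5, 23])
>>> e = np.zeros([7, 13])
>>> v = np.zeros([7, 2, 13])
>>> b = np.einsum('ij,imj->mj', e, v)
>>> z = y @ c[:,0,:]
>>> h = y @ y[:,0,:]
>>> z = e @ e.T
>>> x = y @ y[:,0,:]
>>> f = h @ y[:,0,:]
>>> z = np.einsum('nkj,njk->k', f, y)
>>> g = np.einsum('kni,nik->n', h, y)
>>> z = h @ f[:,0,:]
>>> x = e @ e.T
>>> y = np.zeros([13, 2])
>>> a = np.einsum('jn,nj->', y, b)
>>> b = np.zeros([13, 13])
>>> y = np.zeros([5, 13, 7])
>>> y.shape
(5, 13, 7)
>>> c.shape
(5, 13, 5)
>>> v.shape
(7, 2, 13)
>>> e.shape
(7, 13)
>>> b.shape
(13, 13)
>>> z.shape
(5, 5, 5)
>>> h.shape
(5, 5, 5)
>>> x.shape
(7, 7)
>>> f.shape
(5, 5, 5)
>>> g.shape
(5,)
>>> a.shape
()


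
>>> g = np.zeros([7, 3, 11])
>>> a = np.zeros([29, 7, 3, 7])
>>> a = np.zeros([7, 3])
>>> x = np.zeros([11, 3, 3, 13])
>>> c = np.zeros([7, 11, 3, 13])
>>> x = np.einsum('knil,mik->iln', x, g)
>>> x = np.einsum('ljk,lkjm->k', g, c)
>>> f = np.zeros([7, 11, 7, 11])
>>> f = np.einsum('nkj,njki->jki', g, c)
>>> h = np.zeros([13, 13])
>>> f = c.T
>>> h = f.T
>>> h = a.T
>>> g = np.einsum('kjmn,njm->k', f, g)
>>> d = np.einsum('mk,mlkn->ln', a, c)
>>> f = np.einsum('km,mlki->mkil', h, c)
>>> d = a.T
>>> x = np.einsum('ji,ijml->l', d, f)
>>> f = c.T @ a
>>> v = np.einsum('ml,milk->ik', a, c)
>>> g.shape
(13,)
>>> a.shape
(7, 3)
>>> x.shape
(11,)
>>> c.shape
(7, 11, 3, 13)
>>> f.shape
(13, 3, 11, 3)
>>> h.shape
(3, 7)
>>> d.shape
(3, 7)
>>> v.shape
(11, 13)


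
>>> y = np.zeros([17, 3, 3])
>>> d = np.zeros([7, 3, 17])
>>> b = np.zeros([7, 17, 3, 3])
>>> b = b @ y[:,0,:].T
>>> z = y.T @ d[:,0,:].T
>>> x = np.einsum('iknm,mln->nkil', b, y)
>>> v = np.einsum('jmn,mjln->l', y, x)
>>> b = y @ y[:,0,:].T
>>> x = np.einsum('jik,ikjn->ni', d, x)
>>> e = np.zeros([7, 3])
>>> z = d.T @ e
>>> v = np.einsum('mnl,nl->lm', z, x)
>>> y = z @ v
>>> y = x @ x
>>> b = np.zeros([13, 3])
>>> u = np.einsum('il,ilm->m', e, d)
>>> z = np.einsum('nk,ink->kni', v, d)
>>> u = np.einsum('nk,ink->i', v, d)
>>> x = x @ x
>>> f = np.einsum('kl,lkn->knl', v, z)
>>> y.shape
(3, 3)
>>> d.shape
(7, 3, 17)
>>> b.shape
(13, 3)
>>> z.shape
(17, 3, 7)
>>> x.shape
(3, 3)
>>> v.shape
(3, 17)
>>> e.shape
(7, 3)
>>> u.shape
(7,)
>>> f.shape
(3, 7, 17)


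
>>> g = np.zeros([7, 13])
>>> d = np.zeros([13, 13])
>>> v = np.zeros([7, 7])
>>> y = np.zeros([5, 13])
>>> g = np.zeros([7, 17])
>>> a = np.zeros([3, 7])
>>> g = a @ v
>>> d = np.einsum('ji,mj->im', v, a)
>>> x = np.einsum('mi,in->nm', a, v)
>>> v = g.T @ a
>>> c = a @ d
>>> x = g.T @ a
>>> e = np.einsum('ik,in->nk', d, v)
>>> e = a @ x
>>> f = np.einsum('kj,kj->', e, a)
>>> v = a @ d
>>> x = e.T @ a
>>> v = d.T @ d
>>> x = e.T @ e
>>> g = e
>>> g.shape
(3, 7)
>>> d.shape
(7, 3)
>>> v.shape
(3, 3)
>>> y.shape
(5, 13)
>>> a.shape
(3, 7)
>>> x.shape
(7, 7)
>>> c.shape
(3, 3)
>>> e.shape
(3, 7)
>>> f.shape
()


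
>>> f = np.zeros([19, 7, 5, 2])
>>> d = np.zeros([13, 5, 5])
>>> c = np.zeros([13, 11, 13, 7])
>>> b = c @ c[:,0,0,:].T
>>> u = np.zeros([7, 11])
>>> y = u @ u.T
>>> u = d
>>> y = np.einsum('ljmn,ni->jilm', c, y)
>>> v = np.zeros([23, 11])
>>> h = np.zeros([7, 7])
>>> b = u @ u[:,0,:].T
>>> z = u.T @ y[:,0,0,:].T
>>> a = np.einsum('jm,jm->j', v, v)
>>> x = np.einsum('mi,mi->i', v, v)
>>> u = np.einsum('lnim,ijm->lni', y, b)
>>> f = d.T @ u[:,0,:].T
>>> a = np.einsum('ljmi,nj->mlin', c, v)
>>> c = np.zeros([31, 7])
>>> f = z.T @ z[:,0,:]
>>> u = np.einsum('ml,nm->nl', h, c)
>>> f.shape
(11, 5, 11)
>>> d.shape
(13, 5, 5)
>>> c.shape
(31, 7)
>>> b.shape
(13, 5, 13)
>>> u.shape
(31, 7)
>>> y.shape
(11, 7, 13, 13)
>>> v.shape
(23, 11)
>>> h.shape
(7, 7)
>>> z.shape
(5, 5, 11)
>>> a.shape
(13, 13, 7, 23)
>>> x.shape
(11,)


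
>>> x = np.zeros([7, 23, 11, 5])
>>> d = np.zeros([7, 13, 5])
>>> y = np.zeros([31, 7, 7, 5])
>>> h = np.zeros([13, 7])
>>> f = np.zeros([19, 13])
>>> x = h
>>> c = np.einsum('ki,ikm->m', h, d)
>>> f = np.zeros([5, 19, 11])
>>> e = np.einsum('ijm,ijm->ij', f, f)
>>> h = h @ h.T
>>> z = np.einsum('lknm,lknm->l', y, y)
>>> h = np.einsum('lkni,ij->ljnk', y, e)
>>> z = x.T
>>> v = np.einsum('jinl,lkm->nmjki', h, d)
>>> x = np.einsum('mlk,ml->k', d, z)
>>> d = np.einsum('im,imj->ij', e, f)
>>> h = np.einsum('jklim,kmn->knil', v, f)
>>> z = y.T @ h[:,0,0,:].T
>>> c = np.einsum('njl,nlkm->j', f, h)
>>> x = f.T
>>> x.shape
(11, 19, 5)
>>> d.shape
(5, 11)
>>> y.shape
(31, 7, 7, 5)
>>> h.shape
(5, 11, 13, 31)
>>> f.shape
(5, 19, 11)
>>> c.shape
(19,)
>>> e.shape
(5, 19)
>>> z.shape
(5, 7, 7, 5)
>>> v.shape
(7, 5, 31, 13, 19)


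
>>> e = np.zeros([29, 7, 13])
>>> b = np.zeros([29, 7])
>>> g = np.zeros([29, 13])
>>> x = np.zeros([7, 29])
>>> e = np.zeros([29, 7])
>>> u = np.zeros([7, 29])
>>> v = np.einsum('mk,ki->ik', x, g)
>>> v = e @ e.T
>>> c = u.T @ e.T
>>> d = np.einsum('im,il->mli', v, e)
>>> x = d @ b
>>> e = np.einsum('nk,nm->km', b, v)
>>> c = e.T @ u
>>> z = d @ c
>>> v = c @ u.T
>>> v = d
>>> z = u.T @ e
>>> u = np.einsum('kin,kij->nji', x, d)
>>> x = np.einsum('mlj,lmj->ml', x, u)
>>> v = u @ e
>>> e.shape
(7, 29)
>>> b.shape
(29, 7)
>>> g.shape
(29, 13)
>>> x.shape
(29, 7)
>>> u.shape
(7, 29, 7)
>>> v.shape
(7, 29, 29)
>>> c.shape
(29, 29)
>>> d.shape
(29, 7, 29)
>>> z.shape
(29, 29)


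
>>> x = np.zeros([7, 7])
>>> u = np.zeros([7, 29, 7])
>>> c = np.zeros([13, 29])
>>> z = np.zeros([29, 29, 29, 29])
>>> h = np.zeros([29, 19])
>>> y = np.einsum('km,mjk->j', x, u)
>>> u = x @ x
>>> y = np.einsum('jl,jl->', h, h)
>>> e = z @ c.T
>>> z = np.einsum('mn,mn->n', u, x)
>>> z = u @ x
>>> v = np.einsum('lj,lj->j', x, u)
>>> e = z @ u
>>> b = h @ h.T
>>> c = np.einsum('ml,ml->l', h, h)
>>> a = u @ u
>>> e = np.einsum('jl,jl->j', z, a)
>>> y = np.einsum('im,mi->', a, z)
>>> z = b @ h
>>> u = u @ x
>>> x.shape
(7, 7)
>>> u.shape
(7, 7)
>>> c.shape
(19,)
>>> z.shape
(29, 19)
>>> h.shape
(29, 19)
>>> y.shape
()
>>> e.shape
(7,)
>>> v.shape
(7,)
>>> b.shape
(29, 29)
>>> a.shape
(7, 7)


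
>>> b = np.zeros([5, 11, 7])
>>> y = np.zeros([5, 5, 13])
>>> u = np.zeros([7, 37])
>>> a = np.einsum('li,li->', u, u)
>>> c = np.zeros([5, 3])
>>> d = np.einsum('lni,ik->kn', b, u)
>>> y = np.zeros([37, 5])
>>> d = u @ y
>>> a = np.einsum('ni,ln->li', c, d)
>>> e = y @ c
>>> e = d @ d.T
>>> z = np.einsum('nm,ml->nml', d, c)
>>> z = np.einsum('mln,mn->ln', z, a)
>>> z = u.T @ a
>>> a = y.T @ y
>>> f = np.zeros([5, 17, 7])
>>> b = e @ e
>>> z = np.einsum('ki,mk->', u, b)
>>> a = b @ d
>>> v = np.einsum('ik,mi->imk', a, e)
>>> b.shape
(7, 7)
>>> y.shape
(37, 5)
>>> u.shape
(7, 37)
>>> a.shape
(7, 5)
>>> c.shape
(5, 3)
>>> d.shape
(7, 5)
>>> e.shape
(7, 7)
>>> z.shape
()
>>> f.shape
(5, 17, 7)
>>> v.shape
(7, 7, 5)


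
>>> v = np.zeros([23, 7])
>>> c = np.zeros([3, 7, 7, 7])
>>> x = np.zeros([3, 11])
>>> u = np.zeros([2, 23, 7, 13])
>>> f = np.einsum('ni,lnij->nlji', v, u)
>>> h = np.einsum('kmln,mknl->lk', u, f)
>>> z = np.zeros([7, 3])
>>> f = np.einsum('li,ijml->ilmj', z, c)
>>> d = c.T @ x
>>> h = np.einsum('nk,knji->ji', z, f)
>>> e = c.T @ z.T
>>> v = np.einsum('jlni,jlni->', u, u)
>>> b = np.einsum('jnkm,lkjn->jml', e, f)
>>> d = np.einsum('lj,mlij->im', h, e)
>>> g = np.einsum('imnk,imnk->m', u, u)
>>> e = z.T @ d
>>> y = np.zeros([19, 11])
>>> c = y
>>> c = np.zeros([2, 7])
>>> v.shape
()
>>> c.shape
(2, 7)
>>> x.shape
(3, 11)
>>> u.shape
(2, 23, 7, 13)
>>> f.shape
(3, 7, 7, 7)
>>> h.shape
(7, 7)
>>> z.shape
(7, 3)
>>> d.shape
(7, 7)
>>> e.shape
(3, 7)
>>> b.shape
(7, 7, 3)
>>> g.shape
(23,)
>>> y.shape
(19, 11)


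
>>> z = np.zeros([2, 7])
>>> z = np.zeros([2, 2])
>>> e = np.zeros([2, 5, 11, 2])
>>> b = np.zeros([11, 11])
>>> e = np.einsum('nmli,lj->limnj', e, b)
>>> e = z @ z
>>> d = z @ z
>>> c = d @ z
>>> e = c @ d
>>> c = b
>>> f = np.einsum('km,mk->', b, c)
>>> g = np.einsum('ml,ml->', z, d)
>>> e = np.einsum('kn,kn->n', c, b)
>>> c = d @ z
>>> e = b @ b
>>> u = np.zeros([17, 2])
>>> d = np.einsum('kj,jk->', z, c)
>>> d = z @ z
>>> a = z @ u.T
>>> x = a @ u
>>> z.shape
(2, 2)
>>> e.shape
(11, 11)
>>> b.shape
(11, 11)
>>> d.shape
(2, 2)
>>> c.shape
(2, 2)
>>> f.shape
()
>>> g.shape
()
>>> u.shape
(17, 2)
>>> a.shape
(2, 17)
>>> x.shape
(2, 2)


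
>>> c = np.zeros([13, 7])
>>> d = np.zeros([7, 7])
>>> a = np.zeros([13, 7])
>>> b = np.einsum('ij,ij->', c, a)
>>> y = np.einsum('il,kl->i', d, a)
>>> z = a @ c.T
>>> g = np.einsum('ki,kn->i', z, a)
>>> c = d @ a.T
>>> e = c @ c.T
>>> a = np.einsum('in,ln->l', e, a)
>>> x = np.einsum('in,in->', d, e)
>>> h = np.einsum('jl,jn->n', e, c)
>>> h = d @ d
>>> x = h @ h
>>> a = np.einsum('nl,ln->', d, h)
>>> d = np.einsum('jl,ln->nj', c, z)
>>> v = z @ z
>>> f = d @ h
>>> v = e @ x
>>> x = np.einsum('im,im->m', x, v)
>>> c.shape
(7, 13)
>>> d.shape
(13, 7)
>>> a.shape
()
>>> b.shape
()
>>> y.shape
(7,)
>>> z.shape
(13, 13)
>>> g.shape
(13,)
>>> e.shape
(7, 7)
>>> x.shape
(7,)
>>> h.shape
(7, 7)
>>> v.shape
(7, 7)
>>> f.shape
(13, 7)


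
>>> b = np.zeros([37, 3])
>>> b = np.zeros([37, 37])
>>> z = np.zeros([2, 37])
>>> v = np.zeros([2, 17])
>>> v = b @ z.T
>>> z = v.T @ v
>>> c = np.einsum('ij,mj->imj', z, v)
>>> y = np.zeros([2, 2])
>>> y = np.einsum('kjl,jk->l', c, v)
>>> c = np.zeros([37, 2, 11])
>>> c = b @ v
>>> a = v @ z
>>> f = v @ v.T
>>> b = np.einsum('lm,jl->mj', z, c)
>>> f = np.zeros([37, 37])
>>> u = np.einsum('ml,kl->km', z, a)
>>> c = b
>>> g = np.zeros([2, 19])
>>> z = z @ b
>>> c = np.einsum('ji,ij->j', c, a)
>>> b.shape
(2, 37)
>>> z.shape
(2, 37)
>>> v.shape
(37, 2)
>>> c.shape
(2,)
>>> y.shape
(2,)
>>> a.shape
(37, 2)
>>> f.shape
(37, 37)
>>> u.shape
(37, 2)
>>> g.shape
(2, 19)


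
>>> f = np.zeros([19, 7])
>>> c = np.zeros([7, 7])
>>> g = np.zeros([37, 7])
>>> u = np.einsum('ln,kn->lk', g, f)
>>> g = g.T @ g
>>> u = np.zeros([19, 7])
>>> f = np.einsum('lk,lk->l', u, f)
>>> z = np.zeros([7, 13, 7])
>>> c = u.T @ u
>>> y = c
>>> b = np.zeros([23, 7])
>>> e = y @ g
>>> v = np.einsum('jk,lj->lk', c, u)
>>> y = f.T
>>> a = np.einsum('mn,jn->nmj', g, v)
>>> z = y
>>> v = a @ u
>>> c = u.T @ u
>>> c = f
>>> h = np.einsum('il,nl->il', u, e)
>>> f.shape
(19,)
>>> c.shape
(19,)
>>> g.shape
(7, 7)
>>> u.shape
(19, 7)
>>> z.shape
(19,)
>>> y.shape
(19,)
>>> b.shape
(23, 7)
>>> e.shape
(7, 7)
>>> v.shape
(7, 7, 7)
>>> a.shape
(7, 7, 19)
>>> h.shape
(19, 7)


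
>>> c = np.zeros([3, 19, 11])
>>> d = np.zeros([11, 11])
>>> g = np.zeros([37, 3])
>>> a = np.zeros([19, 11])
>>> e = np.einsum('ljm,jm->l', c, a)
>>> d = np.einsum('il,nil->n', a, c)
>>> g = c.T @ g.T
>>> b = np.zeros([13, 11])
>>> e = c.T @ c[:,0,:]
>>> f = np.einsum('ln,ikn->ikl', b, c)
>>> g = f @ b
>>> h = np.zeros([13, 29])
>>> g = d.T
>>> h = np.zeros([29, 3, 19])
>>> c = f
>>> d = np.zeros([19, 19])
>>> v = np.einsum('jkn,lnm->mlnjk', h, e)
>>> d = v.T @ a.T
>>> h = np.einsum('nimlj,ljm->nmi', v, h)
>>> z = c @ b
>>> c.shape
(3, 19, 13)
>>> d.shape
(3, 29, 19, 11, 19)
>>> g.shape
(3,)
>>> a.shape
(19, 11)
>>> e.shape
(11, 19, 11)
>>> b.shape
(13, 11)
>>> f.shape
(3, 19, 13)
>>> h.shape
(11, 19, 11)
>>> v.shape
(11, 11, 19, 29, 3)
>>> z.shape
(3, 19, 11)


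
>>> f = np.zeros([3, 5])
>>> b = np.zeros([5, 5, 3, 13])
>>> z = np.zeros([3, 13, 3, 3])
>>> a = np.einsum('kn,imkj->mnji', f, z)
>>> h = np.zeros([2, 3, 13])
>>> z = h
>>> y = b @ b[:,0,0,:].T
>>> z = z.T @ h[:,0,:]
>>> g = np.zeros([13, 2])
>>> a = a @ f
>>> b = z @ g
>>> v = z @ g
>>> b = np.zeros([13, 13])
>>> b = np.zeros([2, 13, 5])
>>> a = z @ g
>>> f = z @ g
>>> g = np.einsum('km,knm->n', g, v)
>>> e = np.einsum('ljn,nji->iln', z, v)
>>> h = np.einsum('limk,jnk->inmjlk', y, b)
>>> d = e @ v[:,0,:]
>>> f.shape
(13, 3, 2)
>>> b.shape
(2, 13, 5)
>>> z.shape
(13, 3, 13)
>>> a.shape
(13, 3, 2)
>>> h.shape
(5, 13, 3, 2, 5, 5)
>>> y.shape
(5, 5, 3, 5)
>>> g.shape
(3,)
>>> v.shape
(13, 3, 2)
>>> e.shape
(2, 13, 13)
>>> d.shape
(2, 13, 2)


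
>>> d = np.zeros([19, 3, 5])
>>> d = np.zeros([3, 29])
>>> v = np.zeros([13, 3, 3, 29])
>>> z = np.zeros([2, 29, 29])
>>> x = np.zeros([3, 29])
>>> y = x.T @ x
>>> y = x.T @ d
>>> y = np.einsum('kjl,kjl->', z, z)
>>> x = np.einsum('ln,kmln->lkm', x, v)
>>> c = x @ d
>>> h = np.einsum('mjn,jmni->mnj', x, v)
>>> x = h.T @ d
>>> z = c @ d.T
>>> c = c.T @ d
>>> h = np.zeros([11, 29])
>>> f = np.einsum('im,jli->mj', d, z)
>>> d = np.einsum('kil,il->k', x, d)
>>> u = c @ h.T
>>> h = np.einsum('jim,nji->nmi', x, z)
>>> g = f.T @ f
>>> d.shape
(13,)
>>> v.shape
(13, 3, 3, 29)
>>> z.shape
(3, 13, 3)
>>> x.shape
(13, 3, 29)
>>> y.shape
()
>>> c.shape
(29, 13, 29)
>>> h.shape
(3, 29, 3)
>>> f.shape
(29, 3)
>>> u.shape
(29, 13, 11)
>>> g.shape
(3, 3)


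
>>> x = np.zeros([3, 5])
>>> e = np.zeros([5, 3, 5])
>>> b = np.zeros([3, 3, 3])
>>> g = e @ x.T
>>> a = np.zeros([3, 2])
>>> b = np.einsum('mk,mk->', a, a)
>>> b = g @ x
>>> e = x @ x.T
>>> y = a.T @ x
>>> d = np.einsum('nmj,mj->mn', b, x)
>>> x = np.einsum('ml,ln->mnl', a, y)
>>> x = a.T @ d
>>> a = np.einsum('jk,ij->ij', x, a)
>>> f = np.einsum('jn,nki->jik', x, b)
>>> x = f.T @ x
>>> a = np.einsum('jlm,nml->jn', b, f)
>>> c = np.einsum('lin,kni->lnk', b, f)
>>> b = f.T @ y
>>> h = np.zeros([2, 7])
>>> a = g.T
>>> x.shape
(3, 5, 5)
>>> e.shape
(3, 3)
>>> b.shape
(3, 5, 5)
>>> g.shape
(5, 3, 3)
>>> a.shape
(3, 3, 5)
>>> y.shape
(2, 5)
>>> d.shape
(3, 5)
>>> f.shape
(2, 5, 3)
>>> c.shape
(5, 5, 2)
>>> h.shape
(2, 7)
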